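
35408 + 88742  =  124150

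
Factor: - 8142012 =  - 2^2 * 3^3*75389^1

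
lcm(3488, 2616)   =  10464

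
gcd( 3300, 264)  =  132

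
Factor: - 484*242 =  - 2^3*11^4 = - 117128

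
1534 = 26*59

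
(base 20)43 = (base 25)38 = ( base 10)83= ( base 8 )123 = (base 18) 4B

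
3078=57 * 54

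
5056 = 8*632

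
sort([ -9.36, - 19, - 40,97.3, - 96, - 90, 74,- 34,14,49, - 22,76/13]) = [ - 96, - 90,  -  40, - 34, - 22, - 19, - 9.36,76/13,  14,49, 74,  97.3]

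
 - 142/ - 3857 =142/3857 =0.04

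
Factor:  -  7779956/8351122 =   -  2^1*13^( - 1)*37^( - 1)*137^1*8681^( - 1 )*14197^1= - 3889978/4175561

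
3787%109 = 81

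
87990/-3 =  - 29330/1 = -29330.00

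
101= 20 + 81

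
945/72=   13 + 1/8 = 13.12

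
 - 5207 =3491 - 8698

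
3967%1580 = 807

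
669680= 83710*8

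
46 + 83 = 129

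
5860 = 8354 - 2494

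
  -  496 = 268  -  764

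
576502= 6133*94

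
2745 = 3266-521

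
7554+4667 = 12221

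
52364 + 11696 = 64060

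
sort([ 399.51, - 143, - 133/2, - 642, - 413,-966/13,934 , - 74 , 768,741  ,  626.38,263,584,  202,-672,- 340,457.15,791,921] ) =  [ - 672,  -  642, - 413,- 340, - 143,  -  966/13 ,-74,-133/2, 202,263, 399.51,  457.15 , 584, 626.38, 741, 768, 791,921, 934] 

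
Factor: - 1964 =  - 2^2*491^1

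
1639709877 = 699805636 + 939904241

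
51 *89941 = 4586991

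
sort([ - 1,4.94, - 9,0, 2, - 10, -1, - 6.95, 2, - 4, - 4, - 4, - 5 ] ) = [ - 10, - 9, - 6.95, - 5, - 4 , - 4, - 4, - 1  ,-1,0, 2, 2, 4.94]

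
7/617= 7/617 = 0.01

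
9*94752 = 852768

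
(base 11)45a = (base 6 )2313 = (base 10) 549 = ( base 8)1045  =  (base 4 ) 20211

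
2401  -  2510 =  -109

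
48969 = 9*5441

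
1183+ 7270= 8453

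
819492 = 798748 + 20744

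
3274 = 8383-5109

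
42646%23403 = 19243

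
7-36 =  - 29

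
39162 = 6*6527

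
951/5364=317/1788 = 0.18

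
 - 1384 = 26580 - 27964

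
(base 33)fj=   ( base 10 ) 514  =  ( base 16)202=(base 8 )1002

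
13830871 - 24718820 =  - 10887949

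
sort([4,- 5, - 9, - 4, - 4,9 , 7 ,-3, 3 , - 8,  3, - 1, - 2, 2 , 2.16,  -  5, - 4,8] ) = [-9, - 8, - 5, - 5,-4, - 4, - 4, - 3, - 2,  -  1, 2, 2.16, 3 , 3,  4,7 , 8, 9 ] 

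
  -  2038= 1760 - 3798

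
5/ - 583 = - 1 + 578/583=- 0.01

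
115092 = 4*28773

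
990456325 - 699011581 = 291444744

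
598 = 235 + 363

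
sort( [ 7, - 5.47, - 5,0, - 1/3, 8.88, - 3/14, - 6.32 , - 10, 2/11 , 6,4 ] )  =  [-10, - 6.32,-5.47, - 5,  -  1/3 ,  -  3/14, 0, 2/11, 4, 6, 7, 8.88 ]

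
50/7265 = 10/1453= 0.01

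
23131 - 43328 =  - 20197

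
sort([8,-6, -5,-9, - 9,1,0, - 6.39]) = [ - 9, - 9,- 6.39,-6, - 5,0, 1,  8 ] 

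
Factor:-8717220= - 2^2*3^4 * 5^1*5381^1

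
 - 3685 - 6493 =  - 10178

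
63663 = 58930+4733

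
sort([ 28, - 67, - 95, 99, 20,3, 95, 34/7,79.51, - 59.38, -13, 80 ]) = [ - 95, - 67,-59.38 , - 13,3, 34/7, 20,28,79.51, 80, 95, 99]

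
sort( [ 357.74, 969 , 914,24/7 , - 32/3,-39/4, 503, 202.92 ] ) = [ - 32/3, - 39/4, 24/7, 202.92,357.74 , 503, 914, 969 ] 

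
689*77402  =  53329978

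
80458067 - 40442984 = 40015083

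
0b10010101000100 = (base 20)13H0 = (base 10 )9540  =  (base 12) 5630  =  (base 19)1782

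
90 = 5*18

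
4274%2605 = 1669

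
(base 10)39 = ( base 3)1110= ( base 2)100111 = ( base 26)1d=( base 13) 30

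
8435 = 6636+1799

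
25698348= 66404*387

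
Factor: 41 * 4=2^2*41^1 =164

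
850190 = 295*2882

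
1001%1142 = 1001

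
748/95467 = 748/95467 = 0.01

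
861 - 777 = 84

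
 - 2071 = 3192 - 5263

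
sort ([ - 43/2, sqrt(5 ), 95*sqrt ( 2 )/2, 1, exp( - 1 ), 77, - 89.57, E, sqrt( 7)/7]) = [- 89.57,-43/2,exp ( - 1 ),sqrt(7) /7,1, sqrt(5 ), E, 95*sqrt (2 ) /2 , 77] 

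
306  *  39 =11934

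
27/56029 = 27/56029 = 0.00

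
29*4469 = 129601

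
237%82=73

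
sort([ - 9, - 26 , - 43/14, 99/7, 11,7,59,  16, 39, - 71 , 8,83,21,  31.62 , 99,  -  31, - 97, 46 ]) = [ - 97, - 71 , - 31, - 26, - 9, - 43/14, 7 , 8, 11 , 99/7,  16 , 21, 31.62, 39,46, 59, 83, 99 ]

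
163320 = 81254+82066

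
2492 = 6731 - 4239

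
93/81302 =93/81302   =  0.00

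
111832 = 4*27958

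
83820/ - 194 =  - 433 + 91/97 = - 432.06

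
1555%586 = 383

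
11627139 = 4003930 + 7623209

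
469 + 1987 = 2456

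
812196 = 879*924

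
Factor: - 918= - 2^1*3^3 * 17^1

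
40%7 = 5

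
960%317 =9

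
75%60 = 15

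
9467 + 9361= 18828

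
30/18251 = 30/18251 = 0.00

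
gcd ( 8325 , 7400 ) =925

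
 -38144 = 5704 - 43848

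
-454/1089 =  - 1 + 635/1089 = - 0.42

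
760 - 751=9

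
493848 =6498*76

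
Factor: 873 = 3^2*97^1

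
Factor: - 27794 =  - 2^1*13^1*1069^1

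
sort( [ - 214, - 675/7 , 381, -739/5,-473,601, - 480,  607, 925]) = [ - 480, - 473, - 214, - 739/5, - 675/7, 381,601, 607 , 925 ]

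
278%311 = 278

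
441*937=413217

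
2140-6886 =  - 4746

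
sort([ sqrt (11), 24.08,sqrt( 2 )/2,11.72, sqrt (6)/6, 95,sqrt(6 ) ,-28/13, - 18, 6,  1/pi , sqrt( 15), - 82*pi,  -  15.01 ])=[-82*pi,-18, - 15.01,-28/13,  1/pi, sqrt(6)/6, sqrt(2) /2, sqrt(6), sqrt(11), sqrt(15), 6,  11.72,24.08,95]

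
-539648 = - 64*8432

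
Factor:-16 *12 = -192 =- 2^6*3^1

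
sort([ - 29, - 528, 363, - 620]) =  [-620,  -  528,  -  29,363 ]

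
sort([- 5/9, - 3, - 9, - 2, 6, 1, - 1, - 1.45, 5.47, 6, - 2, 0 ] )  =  [ - 9,-3,- 2, - 2, - 1.45, - 1, - 5/9,0,  1,5.47, 6, 6 ] 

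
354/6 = 59  =  59.00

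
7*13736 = 96152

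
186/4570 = 93/2285= 0.04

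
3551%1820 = 1731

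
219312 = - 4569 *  ( - 48)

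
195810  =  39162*5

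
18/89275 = 18/89275 = 0.00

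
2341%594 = 559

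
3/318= 1/106 = 0.01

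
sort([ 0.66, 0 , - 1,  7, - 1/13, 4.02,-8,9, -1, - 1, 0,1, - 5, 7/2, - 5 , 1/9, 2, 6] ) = [ - 8,-5, - 5 ,-1,-1,  -  1, - 1/13,  0, 0,1/9, 0.66, 1, 2,7/2,4.02, 6 , 7, 9 ] 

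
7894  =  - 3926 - - 11820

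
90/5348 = 45/2674 = 0.02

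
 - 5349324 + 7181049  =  1831725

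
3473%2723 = 750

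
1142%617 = 525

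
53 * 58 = 3074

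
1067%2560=1067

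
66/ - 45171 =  - 22/15057 = -0.00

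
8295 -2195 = 6100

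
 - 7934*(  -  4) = 31736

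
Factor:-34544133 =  - 3^2*13^1*29^1*10181^1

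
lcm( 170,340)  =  340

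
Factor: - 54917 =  - 54917^1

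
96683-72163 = 24520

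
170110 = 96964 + 73146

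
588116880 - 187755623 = 400361257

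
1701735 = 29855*57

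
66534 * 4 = 266136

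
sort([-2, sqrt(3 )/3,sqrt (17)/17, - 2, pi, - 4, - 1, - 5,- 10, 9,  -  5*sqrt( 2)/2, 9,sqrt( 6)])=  [ -10, - 5, - 4, - 5 * sqrt(2) /2, - 2, - 2, - 1,sqrt(17 ) /17, sqrt(3 )/3, sqrt (6), pi,9, 9]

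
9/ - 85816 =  - 1  +  85807/85816 = - 0.00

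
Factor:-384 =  - 2^7*3^1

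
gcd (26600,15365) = 35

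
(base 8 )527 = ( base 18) 111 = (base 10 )343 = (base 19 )I1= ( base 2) 101010111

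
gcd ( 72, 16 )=8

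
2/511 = 2/511=0.00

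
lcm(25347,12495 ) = 887145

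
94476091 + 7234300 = 101710391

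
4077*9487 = 38678499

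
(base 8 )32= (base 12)22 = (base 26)10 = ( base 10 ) 26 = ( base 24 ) 12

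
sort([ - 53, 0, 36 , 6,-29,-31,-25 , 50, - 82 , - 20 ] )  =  [-82,  -  53, - 31,  -  29, - 25, - 20, 0,6, 36,50 ] 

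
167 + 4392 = 4559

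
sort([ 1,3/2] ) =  [1,3/2]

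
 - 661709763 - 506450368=-1168160131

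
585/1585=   117/317 = 0.37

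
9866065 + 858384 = 10724449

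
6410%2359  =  1692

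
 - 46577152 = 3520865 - 50098017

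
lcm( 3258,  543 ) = 3258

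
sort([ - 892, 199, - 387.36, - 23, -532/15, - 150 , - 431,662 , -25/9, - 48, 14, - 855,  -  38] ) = [ - 892, - 855, - 431, - 387.36, - 150, - 48,-38,-532/15, - 23, - 25/9, 14,199, 662]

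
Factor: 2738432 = 2^8*19^1*563^1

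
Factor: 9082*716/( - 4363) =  - 6502712/4363= -2^3* 19^1*179^1 * 239^1*4363^ ( - 1) 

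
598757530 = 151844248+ 446913282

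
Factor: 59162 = 2^1*29581^1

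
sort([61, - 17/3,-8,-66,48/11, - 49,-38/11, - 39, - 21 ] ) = [-66, - 49, - 39, - 21, - 8, - 17/3,-38/11,48/11,61 ]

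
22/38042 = 11/19021 = 0.00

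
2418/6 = 403  =  403.00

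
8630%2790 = 260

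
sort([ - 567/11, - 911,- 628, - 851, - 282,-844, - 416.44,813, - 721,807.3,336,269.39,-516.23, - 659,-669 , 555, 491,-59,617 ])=[ - 911, - 851, - 844, - 721, - 669, - 659, - 628,-516.23,  -  416.44,-282, - 59 , - 567/11, 269.39,  336,491,555, 617, 807.3, 813] 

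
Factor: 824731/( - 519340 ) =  - 2^ (-2) *5^( - 1 )*23^ ( - 1 )*29^1*1129^(- 1)*28439^1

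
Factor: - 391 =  - 17^1 *23^1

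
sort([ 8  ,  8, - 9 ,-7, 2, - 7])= [ - 9,-7,-7,2, 8, 8]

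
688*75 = 51600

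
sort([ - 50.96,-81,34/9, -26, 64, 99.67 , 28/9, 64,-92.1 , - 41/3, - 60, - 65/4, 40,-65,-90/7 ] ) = [ - 92.1,-81, - 65, - 60 , - 50.96, - 26, - 65/4, - 41/3, -90/7 , 28/9, 34/9,40,64,64, 99.67]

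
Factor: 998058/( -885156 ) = -166343/147526 = - 2^( - 1)*17^( - 1 ) * 397^1 * 419^1*  4339^( - 1 ) 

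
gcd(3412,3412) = 3412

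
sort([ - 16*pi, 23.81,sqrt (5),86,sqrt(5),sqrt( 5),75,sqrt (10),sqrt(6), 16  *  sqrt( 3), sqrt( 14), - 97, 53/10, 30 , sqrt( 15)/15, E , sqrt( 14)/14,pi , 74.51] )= [ - 97, - 16*pi, sqrt( 15 )/15, sqrt( 14) /14, sqrt( 5 ), sqrt( 5),  sqrt( 5), sqrt( 6 ) , E,pi, sqrt( 10) , sqrt( 14 )  ,  53/10, 23.81,16 * sqrt( 3), 30, 74.51,75, 86] 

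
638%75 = 38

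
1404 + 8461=9865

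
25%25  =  0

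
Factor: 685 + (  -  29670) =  - 28985  =  - 5^1*11^1 * 17^1 *31^1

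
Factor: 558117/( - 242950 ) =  - 2^( - 1 )*3^3 * 5^( - 2)*7^1  *43^( -1)*113^( - 1)*2953^1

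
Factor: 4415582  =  2^1 * 2207791^1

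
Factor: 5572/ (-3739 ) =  - 2^2* 7^1  *  199^1 * 3739^(-1)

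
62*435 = 26970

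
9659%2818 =1205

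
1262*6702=8457924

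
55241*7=386687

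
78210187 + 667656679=745866866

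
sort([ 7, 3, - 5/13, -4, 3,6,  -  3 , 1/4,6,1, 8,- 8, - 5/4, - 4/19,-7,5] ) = [ - 8, - 7, - 4, - 3,  -  5/4, - 5/13, - 4/19,1/4,1, 3,3, 5,6,6,7,8]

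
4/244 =1/61 = 0.02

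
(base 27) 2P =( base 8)117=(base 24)37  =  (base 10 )79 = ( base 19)43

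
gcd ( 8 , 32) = 8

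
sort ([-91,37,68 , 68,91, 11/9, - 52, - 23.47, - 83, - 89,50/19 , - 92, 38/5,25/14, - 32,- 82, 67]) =[ - 92, - 91, - 89, - 83, - 82, - 52, - 32,- 23.47, 11/9,25/14, 50/19, 38/5,37,67 , 68, 68,91 ] 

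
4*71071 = 284284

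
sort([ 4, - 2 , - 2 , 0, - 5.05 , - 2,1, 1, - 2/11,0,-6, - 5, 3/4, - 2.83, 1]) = [-6, - 5.05 , - 5 , - 2.83 , - 2,  -  2, - 2, - 2/11, 0, 0, 3/4 , 1, 1, 1, 4 ] 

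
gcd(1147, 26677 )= 37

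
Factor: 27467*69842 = 1918350214 = 2^1*11^2 * 47^1* 227^1*743^1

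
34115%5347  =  2033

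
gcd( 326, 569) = 1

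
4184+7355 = 11539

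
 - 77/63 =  - 11/9 = - 1.22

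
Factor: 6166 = 2^1*3083^1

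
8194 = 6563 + 1631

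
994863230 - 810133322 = 184729908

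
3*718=2154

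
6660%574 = 346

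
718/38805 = 718/38805 = 0.02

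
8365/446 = 8365/446 =18.76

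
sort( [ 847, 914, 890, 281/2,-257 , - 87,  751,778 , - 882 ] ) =[ - 882, - 257,-87, 281/2,751,778,847, 890, 914 ] 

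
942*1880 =1770960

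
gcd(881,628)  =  1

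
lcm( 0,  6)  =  0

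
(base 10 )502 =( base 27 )ig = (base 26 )J8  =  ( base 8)766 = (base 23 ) LJ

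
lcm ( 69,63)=1449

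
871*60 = 52260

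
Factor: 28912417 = 139^1*208003^1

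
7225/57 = 126 + 43/57 = 126.75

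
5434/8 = 679 + 1/4 = 679.25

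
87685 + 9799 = 97484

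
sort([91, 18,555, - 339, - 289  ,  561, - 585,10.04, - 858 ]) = [ - 858, - 585, - 339  , - 289 , 10.04  ,  18,91, 555,561 ]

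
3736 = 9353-5617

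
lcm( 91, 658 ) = 8554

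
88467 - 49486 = 38981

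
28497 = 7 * 4071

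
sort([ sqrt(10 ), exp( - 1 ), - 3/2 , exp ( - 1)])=[- 3/2, exp( - 1), exp ( - 1 ), sqrt( 10)]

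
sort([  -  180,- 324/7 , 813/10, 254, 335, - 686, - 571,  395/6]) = [ - 686, - 571,- 180, - 324/7, 395/6, 813/10,  254 , 335]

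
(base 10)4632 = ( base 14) 198c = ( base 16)1218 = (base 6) 33240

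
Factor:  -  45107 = -43^1 * 1049^1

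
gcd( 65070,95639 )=1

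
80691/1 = 80691 = 80691.00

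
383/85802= 383/85802 = 0.00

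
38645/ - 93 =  - 416 + 43/93 = - 415.54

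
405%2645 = 405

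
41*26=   1066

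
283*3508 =992764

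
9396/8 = 1174  +  1/2 = 1174.50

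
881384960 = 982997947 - 101612987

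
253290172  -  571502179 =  - 318212007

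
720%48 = 0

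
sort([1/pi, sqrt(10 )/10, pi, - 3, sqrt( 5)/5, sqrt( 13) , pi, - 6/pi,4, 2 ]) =[-3,-6/pi  ,  sqrt( 10)/10,  1/pi,sqrt( 5) /5 , 2 , pi, pi, sqrt(13 ), 4 ] 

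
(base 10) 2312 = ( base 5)33222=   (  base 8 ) 4410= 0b100100001000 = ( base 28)2QG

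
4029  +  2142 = 6171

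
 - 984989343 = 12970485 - 997959828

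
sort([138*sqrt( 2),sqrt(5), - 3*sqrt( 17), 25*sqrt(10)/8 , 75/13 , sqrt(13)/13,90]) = [ - 3 * sqrt( 17), sqrt(13)/13,sqrt( 5),  75/13, 25*sqrt( 10)/8,  90,138*sqrt( 2) ] 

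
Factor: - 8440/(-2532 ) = 10/3 =2^1  *3^( - 1)*5^1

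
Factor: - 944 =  - 2^4 * 59^1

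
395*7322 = 2892190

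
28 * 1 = 28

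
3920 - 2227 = 1693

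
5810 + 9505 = 15315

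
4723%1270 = 913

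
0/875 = 0 = 0.00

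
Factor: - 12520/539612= - 2^1*5^1*431^( - 1)= - 10/431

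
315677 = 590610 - 274933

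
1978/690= 43/15 = 2.87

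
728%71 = 18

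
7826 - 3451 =4375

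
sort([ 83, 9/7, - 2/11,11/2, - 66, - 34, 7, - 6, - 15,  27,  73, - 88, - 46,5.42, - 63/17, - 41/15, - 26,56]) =[ - 88, - 66, - 46, - 34, - 26, -15, - 6, - 63/17,-41/15, - 2/11, 9/7, 5.42, 11/2, 7 , 27, 56, 73, 83 ] 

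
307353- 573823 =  - 266470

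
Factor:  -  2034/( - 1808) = 2^( - 3)* 3^2 = 9/8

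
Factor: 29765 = 5^1*5953^1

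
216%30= 6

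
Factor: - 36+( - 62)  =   - 98  =  - 2^1 *7^2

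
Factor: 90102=2^1*3^1*15017^1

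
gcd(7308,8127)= 63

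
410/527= 410/527 =0.78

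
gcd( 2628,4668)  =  12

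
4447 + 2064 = 6511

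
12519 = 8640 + 3879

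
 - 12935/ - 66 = 195+65/66 = 195.98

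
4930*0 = 0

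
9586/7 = 1369 + 3/7 = 1369.43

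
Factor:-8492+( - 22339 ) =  - 3^1*43^1 * 239^1  =  -30831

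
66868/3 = 22289 + 1/3  =  22289.33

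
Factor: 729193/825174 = 2^(  -  1)*3^( - 3 ) * 7^(-1 )*37^(  -  1) * 59^ (-1)*331^1 *2203^1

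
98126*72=7065072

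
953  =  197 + 756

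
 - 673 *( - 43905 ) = 29548065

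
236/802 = 118/401 = 0.29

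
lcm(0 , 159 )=0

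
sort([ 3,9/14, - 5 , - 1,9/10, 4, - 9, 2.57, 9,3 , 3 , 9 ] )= [ - 9, - 5, - 1, 9/14,9/10 , 2.57,3,3, 3,4, 9,  9] 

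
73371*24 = 1760904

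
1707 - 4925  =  - 3218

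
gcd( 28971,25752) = 3219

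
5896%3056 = 2840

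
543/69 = 7 + 20/23 =7.87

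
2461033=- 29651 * ( - 83)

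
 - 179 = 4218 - 4397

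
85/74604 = 85/74604 = 0.00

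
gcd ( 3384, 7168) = 8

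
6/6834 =1/1139 =0.00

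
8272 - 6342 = 1930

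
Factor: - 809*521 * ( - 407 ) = 11^1*37^1*521^1 *809^1 =171546023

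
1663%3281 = 1663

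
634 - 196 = 438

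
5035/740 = 1007/148 = 6.80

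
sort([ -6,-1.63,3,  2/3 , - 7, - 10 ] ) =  [ - 10,-7, - 6, - 1.63,2/3,3]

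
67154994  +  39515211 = 106670205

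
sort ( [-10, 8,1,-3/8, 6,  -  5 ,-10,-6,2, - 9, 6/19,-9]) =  [-10, - 10, - 9, -9, - 6, - 5,-3/8,6/19, 1, 2, 6, 8 ]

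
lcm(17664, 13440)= 618240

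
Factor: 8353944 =2^3*3^2*116027^1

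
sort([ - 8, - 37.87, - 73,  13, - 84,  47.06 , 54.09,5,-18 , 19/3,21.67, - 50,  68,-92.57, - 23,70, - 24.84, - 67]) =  [ - 92.57, - 84,  -  73, - 67,-50,- 37.87,  -  24.84, - 23, - 18, - 8,5, 19/3,13,  21.67,47.06,  54.09,68 , 70 ] 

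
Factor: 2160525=3^1*5^2*28807^1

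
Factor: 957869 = 11^1*31^1*53^2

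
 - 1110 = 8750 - 9860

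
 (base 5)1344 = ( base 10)224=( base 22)A4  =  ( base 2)11100000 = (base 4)3200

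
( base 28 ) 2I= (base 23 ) 35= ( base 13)59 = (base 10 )74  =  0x4a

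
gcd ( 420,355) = 5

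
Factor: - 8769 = -3^1*37^1 * 79^1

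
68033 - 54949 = 13084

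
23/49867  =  23/49867 = 0.00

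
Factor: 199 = 199^1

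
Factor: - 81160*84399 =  - 6849822840 =-2^3*3^1*5^1 * 7^1*2029^1*4019^1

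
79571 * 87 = 6922677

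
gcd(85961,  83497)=1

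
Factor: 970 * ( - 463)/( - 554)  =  224555/277 = 5^1*97^1 * 277^( - 1)*463^1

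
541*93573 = 50622993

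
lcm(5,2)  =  10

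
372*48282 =17960904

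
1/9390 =1/9390 = 0.00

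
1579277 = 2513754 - 934477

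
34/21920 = 17/10960 = 0.00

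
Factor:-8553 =-3^1*2851^1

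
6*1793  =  10758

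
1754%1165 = 589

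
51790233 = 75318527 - 23528294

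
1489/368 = 4 + 17/368  =  4.05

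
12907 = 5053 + 7854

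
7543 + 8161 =15704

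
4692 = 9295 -4603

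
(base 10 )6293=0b1100010010101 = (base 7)24230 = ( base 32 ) 64L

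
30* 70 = 2100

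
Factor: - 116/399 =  -2^2*3^( - 1 ) * 7^ (  -  1)*19^(- 1)* 29^1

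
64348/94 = 684  +  26/47 = 684.55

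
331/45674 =331/45674 = 0.01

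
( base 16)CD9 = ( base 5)101124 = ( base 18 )A2D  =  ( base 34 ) 2sp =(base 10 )3289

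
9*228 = 2052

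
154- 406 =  - 252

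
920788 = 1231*748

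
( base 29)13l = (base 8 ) 1665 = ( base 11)793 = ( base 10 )949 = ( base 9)1264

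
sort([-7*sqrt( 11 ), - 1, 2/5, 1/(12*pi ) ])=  [ -7 * sqrt(11 ), - 1, 1/( 12*pi ), 2/5 ]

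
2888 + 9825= 12713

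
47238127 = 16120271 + 31117856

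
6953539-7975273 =-1021734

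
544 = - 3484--4028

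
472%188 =96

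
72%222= 72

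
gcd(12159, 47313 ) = 63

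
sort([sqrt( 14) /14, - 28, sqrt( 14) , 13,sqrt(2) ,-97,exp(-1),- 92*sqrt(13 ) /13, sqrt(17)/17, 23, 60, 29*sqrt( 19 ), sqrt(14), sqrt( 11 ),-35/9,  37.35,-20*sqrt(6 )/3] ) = [ - 97  , - 28, - 92*sqrt( 13)/13,  -  20*sqrt(6)/3, - 35/9, sqrt(17) /17, sqrt(14) /14, exp( - 1), sqrt (2 ),sqrt( 11 ), sqrt (14),sqrt( 14),13, 23, 37.35,60, 29*sqrt( 19 )] 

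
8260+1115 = 9375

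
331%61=26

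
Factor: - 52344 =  - 2^3*3^2*727^1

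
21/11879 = 3/1697 = 0.00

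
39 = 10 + 29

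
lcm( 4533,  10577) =31731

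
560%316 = 244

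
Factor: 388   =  2^2*97^1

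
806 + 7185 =7991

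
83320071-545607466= - 462287395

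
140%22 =8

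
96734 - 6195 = 90539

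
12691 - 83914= - 71223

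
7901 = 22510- 14609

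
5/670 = 1/134 =0.01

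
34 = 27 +7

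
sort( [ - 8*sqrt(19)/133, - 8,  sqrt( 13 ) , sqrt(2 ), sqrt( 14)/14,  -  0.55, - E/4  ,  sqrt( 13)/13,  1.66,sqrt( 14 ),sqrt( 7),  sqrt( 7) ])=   [ - 8, - E/4, - 0.55,- 8*sqrt( 19) /133 , sqrt ( 14)/14,sqrt(13 ) /13,sqrt( 2),1.66,sqrt( 7 ), sqrt( 7), sqrt(13) , sqrt( 14 ) ]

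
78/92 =39/46 = 0.85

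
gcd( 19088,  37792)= 16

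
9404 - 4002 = 5402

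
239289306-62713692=176575614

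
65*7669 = 498485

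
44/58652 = 1/1333= 0.00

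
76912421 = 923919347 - 847006926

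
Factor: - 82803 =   -  3^1*7^1*3943^1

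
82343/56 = 82343/56 = 1470.41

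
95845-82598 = 13247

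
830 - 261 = 569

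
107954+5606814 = 5714768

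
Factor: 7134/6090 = 5^( - 1 ) * 7^ ( - 1)*41^1= 41/35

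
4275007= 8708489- 4433482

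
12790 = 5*2558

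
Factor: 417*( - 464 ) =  - 2^4 * 3^1*29^1*139^1  =  - 193488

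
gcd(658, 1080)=2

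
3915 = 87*45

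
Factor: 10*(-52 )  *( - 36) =2^5  *3^2 * 5^1*13^1 = 18720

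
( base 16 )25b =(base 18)1f9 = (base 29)KN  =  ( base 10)603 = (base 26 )n5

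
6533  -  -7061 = 13594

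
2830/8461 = 2830/8461=0.33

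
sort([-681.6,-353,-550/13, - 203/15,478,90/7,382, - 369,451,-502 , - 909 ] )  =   [ - 909, - 681.6, - 502, - 369,-353,-550/13, - 203/15,90/7,382,451,478] 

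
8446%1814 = 1190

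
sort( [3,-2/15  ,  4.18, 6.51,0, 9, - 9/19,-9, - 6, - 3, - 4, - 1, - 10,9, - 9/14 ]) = [  -  10, - 9,  -  6, - 4, - 3,-1,-9/14, - 9/19, -2/15, 0,  3, 4.18, 6.51, 9 , 9]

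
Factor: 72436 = 2^2*7^1*13^1*199^1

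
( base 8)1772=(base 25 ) 1fi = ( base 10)1018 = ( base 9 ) 1351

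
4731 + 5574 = 10305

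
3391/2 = 3391/2=1695.50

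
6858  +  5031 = 11889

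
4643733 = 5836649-1192916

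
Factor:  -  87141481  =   - 7^1*1249^1*9967^1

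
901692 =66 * 13662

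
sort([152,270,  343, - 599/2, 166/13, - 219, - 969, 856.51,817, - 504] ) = [ - 969, - 504, - 599/2, - 219, 166/13,152,270,343 , 817,856.51] 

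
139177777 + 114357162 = 253534939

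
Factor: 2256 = 2^4*3^1*47^1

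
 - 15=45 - 60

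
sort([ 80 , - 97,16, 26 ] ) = [ - 97, 16, 26, 80]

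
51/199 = 51/199 = 0.26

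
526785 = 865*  609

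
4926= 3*1642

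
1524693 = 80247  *19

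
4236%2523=1713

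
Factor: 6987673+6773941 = 13761614 = 2^1*6880807^1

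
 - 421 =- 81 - 340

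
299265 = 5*59853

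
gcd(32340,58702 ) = 98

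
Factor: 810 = 2^1*3^4 *5^1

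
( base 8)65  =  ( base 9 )58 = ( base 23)27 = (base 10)53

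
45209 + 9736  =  54945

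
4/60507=4/60507 = 0.00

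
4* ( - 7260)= -29040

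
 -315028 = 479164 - 794192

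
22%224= 22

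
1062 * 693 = 735966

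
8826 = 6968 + 1858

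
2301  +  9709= 12010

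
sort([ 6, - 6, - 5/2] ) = [ - 6, - 5/2, 6]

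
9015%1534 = 1345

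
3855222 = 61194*63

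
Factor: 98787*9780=966136860  =  2^2*3^2*5^1 * 13^1*17^1*149^1*163^1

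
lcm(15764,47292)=47292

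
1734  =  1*1734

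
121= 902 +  - 781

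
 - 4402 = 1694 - 6096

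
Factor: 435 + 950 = 1385 = 5^1*277^1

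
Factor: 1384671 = 3^1*59^1  *  7823^1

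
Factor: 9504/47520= 5^(-1 ) = 1/5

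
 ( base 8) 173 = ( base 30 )43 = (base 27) 4F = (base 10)123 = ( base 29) 47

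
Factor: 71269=11^2*19^1*31^1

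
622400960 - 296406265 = 325994695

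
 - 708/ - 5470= 354/2735 = 0.13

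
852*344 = 293088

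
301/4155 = 301/4155=   0.07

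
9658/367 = 9658/367=26.32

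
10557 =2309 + 8248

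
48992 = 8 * 6124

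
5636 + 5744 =11380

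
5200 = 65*80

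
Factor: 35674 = 2^1*17837^1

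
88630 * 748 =66295240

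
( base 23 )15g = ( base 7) 1632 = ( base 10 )660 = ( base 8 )1224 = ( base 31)l9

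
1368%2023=1368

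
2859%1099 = 661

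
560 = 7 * 80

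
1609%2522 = 1609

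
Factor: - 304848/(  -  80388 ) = 292/77=2^2 *7^ (-1 )*11^( - 1)*73^1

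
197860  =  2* 98930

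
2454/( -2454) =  - 1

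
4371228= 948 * 4611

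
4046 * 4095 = 16568370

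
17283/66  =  5761/22 = 261.86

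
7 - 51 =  - 44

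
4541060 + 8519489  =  13060549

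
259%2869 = 259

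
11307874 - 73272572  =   - 61964698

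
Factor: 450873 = 3^3*16699^1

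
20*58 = 1160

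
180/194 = 90/97 = 0.93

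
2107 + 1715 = 3822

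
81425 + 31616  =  113041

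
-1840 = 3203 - 5043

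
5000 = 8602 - 3602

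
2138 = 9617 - 7479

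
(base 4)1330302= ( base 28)a56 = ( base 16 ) 1f32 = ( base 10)7986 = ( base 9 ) 11853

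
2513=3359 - 846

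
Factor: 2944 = 2^7*23^1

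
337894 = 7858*43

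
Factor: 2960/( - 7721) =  - 2^4*5^1*7^( - 1)*37^1*1103^( - 1)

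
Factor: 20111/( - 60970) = -2^( - 1 ) * 5^( - 1 ) * 13^1*17^1 * 67^( - 1 )= - 221/670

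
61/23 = 2 + 15/23 =2.65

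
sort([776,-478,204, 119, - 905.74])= [ -905.74, - 478,119, 204,776] 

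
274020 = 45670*6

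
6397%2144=2109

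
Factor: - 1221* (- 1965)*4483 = 3^2*5^1*11^1*37^1*131^1* 4483^1 = 10755904995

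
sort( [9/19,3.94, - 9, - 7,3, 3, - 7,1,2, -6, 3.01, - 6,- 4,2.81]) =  [ - 9, - 7, - 7,-6,-6,-4 , 9/19,1,2,2.81, 3,3,  3.01,3.94 ]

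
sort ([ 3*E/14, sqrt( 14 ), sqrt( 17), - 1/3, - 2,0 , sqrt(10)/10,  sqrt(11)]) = [ - 2, - 1/3, 0,  sqrt( 10)/10, 3*E/14, sqrt(11),sqrt( 14), sqrt (17 )]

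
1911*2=3822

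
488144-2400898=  - 1912754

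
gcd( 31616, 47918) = 494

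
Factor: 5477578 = 2^1*29^1*94441^1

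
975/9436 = 975/9436  =  0.10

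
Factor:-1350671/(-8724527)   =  157^1*1229^1 * 1246361^( - 1) = 192953/1246361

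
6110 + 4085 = 10195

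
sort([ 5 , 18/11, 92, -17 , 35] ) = [ -17, 18/11, 5,35,92 ]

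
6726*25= 168150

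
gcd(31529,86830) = 1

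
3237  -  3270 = -33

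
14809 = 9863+4946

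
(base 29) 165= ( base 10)1020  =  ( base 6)4420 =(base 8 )1774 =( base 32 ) VS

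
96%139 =96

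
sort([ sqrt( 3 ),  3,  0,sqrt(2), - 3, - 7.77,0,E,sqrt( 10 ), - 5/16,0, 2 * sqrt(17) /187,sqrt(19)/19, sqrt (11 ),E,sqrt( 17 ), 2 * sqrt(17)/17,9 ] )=[ - 7.77, - 3, - 5/16,0,0, 0 , 2*sqrt( 17) /187,sqrt ( 19 )/19,2 * sqrt(17)/17,sqrt(2), sqrt( 3), E,E,  3,  sqrt( 10 ),sqrt( 11),  sqrt( 17),9 ] 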